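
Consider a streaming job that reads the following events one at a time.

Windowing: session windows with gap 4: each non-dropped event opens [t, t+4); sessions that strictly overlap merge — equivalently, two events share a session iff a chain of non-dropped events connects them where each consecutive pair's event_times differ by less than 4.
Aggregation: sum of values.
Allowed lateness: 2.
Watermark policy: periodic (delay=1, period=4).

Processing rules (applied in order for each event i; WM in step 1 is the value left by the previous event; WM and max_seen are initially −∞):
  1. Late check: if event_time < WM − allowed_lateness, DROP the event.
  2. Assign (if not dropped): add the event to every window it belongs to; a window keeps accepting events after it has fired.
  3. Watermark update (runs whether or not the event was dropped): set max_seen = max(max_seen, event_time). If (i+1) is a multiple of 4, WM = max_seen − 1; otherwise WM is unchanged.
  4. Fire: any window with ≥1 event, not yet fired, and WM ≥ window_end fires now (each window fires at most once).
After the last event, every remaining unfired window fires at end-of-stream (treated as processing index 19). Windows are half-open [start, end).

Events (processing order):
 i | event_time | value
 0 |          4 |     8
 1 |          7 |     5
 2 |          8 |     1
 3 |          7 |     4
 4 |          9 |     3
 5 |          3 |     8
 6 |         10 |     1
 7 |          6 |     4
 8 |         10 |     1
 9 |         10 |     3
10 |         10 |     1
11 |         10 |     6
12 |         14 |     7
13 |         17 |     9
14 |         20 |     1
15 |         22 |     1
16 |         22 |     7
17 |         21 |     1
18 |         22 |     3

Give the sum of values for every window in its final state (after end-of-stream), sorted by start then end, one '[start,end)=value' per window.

[4,14)=37 [14,26)=29

i=0 t=4 v=8: → [4,8); WM=−∞
i=1 t=7 v=5: → [4,11); WM=−∞
i=2 t=8 v=1: → [4,12); WM=−∞
i=3 t=7 v=4: → [4,12); WM=7
i=4 t=9 v=3: → [4,13); WM=7
i=5 t=3 v=8: DROP (t<7-2); WM=7
i=6 t=10 v=1: → [4,14); WM=7
i=7 t=6 v=4: → [4,14); WM=9
i=8 t=10 v=1: → [4,14); WM=9
i=9 t=10 v=3: → [4,14); WM=9
i=10 t=10 v=1: → [4,14); WM=9
i=11 t=10 v=6: → [4,14); WM=9
i=12 t=14 v=7: → [14,18); WM=9
i=13 t=17 v=9: → [14,21); WM=9
i=14 t=20 v=1: → [14,24); WM=9
i=15 t=22 v=1: → [14,26); WM=21
i=16 t=22 v=7: → [14,26); WM=21
i=17 t=21 v=1: → [14,26); WM=21
i=18 t=22 v=3: → [14,26); WM=21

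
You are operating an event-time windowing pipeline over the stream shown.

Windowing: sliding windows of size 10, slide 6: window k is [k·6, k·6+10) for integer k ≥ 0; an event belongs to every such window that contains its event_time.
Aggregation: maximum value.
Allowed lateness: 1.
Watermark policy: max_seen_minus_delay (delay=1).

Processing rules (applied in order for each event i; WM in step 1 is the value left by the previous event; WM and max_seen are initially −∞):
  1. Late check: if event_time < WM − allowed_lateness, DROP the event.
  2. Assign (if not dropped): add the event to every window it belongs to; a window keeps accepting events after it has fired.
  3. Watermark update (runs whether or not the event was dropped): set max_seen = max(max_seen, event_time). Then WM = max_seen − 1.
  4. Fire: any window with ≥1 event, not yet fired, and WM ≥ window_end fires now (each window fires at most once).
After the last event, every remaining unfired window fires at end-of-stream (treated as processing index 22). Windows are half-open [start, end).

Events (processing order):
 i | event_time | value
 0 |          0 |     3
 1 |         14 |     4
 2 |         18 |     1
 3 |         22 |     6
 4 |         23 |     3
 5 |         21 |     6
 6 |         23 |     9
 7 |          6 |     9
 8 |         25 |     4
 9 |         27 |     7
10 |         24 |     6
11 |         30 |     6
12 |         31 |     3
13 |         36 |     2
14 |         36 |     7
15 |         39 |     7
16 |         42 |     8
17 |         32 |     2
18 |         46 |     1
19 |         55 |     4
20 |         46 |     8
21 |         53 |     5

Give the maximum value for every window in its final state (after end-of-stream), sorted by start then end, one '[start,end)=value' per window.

[0,10)=3 [6,16)=4 [12,22)=6 [18,28)=9 [24,34)=7 [30,40)=7 [36,46)=8 [42,52)=8 [48,58)=5 [54,64)=4

i=0 t=0 v=3: → [0,10); WM=-1
i=1 t=14 v=4: → [12,22),[6,16); WM=13; [0,10) fires=3
i=2 t=18 v=1: → [18,28),[12,22); WM=17; [6,16) fires=4
i=3 t=22 v=6: → [18,28); WM=21
i=4 t=23 v=3: → [18,28); WM=22; [12,22) fires=4
i=5 t=21 v=6: → [18,28),[12,22); WM=22
i=6 t=23 v=9: → [18,28); WM=22
i=7 t=6 v=9: DROP (t<22-1); WM=22
i=8 t=25 v=4: → [24,34),[18,28); WM=24
i=9 t=27 v=7: → [24,34),[18,28); WM=26
i=10 t=24 v=6: DROP (t<26-1); WM=26
i=11 t=30 v=6: → [30,40),[24,34); WM=29; [18,28) fires=9
i=12 t=31 v=3: → [30,40),[24,34); WM=30
i=13 t=36 v=2: → [36,46),[30,40); WM=35; [24,34) fires=7
i=14 t=36 v=7: → [36,46),[30,40); WM=35
i=15 t=39 v=7: → [36,46),[30,40); WM=38
i=16 t=42 v=8: → [42,52),[36,46); WM=41; [30,40) fires=7
i=17 t=32 v=2: DROP (t<41-1); WM=41
i=18 t=46 v=1: → [42,52); WM=45
i=19 t=55 v=4: → [54,64),[48,58); WM=54; [36,46) fires=8 [42,52) fires=8
i=20 t=46 v=8: DROP (t<54-1); WM=54
i=21 t=53 v=5: → [48,58); WM=54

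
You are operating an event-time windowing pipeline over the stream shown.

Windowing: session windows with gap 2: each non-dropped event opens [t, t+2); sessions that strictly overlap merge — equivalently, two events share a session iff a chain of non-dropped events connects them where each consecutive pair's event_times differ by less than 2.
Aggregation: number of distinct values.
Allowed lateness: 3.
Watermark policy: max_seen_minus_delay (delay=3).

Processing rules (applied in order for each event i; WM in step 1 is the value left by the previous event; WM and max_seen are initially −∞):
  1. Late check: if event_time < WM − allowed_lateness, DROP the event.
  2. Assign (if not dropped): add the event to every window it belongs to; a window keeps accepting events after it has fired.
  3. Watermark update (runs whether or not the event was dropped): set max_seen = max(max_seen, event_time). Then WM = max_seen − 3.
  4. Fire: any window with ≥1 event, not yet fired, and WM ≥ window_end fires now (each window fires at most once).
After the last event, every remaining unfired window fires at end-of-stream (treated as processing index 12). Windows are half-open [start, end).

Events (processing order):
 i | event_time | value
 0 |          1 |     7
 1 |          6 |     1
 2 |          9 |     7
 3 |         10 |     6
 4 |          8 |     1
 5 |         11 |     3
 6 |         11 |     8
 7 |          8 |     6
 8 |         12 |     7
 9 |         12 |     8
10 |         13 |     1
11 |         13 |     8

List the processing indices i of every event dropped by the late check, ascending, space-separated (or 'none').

none

i=0 t=1 v=7: → [1,3); WM=-2
i=1 t=6 v=1: → [6,8); WM=3
i=2 t=9 v=7: → [9,11); WM=6
i=3 t=10 v=6: → [9,12); WM=7
i=4 t=8 v=1: → [8,12); WM=7
i=5 t=11 v=3: → [8,13); WM=8
i=6 t=11 v=8: → [8,13); WM=8
i=7 t=8 v=6: → [8,13); WM=8
i=8 t=12 v=7: → [8,14); WM=9
i=9 t=12 v=8: → [8,14); WM=9
i=10 t=13 v=1: → [8,15); WM=10
i=11 t=13 v=8: → [8,15); WM=10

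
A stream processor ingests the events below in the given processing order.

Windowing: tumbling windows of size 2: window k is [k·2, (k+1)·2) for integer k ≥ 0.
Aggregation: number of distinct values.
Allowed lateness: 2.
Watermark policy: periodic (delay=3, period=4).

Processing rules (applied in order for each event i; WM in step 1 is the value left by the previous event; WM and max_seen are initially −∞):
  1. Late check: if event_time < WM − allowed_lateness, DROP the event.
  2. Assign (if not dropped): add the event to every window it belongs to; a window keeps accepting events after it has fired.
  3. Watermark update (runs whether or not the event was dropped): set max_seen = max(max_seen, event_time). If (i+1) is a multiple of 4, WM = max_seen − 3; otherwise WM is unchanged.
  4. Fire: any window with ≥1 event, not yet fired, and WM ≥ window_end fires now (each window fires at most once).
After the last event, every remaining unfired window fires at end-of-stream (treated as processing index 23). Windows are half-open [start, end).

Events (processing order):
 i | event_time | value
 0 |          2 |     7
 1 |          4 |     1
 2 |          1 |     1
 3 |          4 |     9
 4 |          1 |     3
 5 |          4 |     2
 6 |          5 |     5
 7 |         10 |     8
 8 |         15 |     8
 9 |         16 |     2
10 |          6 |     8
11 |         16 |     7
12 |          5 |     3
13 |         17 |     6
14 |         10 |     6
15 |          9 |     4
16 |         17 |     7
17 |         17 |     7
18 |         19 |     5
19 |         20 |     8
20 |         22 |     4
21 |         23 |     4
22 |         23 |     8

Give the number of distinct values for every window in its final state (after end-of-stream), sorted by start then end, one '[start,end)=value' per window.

i=0 t=2 v=7: → [2,4); WM=−∞
i=1 t=4 v=1: → [4,6); WM=−∞
i=2 t=1 v=1: → [0,2); WM=−∞
i=3 t=4 v=9: → [4,6); WM=1
i=4 t=1 v=3: → [0,2); WM=1
i=5 t=4 v=2: → [4,6); WM=1
i=6 t=5 v=5: → [4,6); WM=1
i=7 t=10 v=8: → [10,12); WM=7; [0,2) fires=2 [2,4) fires=1 [4,6) fires=4
i=8 t=15 v=8: → [14,16); WM=7
i=9 t=16 v=2: → [16,18); WM=7
i=10 t=6 v=8: → [6,8); WM=7
i=11 t=16 v=7: → [16,18); WM=13; [6,8) fires=1 [10,12) fires=1
i=12 t=5 v=3: DROP (t<13-2); WM=13
i=13 t=17 v=6: → [16,18); WM=13
i=14 t=10 v=6: DROP (t<13-2); WM=13
i=15 t=9 v=4: DROP (t<13-2); WM=14
i=16 t=17 v=7: → [16,18); WM=14
i=17 t=17 v=7: → [16,18); WM=14
i=18 t=19 v=5: → [18,20); WM=14
i=19 t=20 v=8: → [20,22); WM=17; [14,16) fires=1
i=20 t=22 v=4: → [22,24); WM=17
i=21 t=23 v=4: → [22,24); WM=17
i=22 t=23 v=8: → [22,24); WM=17

[0,2)=2 [2,4)=1 [4,6)=4 [6,8)=1 [10,12)=1 [14,16)=1 [16,18)=3 [18,20)=1 [20,22)=1 [22,24)=2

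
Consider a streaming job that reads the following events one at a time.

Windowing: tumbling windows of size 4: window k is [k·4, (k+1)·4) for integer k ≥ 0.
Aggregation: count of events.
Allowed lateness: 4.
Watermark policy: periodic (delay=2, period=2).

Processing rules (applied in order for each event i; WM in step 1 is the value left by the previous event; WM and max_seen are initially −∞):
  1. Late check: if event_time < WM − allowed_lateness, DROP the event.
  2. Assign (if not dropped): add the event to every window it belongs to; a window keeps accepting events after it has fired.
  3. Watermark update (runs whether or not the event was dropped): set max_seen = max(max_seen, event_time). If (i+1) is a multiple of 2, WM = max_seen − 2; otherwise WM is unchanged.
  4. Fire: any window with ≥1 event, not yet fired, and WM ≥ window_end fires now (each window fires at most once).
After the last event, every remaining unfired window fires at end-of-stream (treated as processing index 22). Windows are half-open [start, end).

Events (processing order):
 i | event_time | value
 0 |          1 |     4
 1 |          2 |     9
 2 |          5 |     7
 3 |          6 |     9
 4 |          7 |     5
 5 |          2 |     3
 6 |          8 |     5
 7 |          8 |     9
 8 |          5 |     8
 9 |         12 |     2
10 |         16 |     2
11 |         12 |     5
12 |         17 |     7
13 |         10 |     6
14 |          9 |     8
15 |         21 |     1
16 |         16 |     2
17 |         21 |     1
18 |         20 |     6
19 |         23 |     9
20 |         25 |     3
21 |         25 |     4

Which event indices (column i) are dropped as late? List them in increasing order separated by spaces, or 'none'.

14

i=0 t=1 v=4: → [0,4); WM=−∞
i=1 t=2 v=9: → [0,4); WM=0
i=2 t=5 v=7: → [4,8); WM=0
i=3 t=6 v=9: → [4,8); WM=4; [0,4) fires=2
i=4 t=7 v=5: → [4,8); WM=4
i=5 t=2 v=3: → [0,4); WM=5
i=6 t=8 v=5: → [8,12); WM=5
i=7 t=8 v=9: → [8,12); WM=6
i=8 t=5 v=8: → [4,8); WM=6
i=9 t=12 v=2: → [12,16); WM=10; [4,8) fires=4
i=10 t=16 v=2: → [16,20); WM=10
i=11 t=12 v=5: → [12,16); WM=14; [8,12) fires=2
i=12 t=17 v=7: → [16,20); WM=14
i=13 t=10 v=6: → [8,12); WM=15
i=14 t=9 v=8: DROP (t<15-4); WM=15
i=15 t=21 v=1: → [20,24); WM=19; [12,16) fires=2
i=16 t=16 v=2: → [16,20); WM=19
i=17 t=21 v=1: → [20,24); WM=19
i=18 t=20 v=6: → [20,24); WM=19
i=19 t=23 v=9: → [20,24); WM=21; [16,20) fires=3
i=20 t=25 v=3: → [24,28); WM=21
i=21 t=25 v=4: → [24,28); WM=23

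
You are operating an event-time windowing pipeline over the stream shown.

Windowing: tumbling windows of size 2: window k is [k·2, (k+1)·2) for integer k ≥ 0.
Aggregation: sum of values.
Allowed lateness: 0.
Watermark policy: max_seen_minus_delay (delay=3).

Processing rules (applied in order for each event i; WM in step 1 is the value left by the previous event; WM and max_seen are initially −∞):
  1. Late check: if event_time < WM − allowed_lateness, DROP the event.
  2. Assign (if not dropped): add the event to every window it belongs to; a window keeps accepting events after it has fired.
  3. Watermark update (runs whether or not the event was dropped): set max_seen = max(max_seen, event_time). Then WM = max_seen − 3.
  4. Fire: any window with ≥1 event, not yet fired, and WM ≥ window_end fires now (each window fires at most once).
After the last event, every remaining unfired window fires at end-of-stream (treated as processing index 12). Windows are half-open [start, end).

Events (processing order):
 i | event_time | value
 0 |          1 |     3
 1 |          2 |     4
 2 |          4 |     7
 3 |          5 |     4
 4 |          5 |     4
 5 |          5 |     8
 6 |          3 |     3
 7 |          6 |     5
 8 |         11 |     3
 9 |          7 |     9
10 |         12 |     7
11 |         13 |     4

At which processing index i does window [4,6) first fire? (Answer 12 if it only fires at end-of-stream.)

8

i=0 t=1 v=3: → [0,2); WM=-2
i=1 t=2 v=4: → [2,4); WM=-1
i=2 t=4 v=7: → [4,6); WM=1
i=3 t=5 v=4: → [4,6); WM=2; [0,2) fires=3
i=4 t=5 v=4: → [4,6); WM=2
i=5 t=5 v=8: → [4,6); WM=2
i=6 t=3 v=3: → [2,4); WM=2
i=7 t=6 v=5: → [6,8); WM=3
i=8 t=11 v=3: → [10,12); WM=8; [2,4) fires=7 [4,6) fires=23 [6,8) fires=5
i=9 t=7 v=9: DROP (t<8-0); WM=8
i=10 t=12 v=7: → [12,14); WM=9
i=11 t=13 v=4: → [12,14); WM=10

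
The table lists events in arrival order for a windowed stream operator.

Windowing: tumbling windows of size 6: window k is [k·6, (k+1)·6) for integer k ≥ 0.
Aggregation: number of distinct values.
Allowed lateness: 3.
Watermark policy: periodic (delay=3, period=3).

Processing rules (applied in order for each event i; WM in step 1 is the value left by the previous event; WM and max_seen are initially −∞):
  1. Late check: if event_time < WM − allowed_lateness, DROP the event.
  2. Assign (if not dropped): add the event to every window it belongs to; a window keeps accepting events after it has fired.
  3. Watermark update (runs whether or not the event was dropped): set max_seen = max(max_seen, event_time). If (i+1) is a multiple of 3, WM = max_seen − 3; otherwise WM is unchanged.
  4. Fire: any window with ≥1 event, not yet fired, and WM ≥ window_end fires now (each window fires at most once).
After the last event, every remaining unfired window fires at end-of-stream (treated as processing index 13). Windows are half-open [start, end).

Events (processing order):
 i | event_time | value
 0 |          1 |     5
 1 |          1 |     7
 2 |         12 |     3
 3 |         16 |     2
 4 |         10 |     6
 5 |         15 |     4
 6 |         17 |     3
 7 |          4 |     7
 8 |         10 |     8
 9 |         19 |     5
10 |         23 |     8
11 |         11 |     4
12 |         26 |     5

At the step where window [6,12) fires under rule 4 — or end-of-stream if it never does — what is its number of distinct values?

1

i=0 t=1 v=5: → [0,6); WM=−∞
i=1 t=1 v=7: → [0,6); WM=−∞
i=2 t=12 v=3: → [12,18); WM=9; [0,6) fires=2
i=3 t=16 v=2: → [12,18); WM=9
i=4 t=10 v=6: → [6,12); WM=9
i=5 t=15 v=4: → [12,18); WM=13; [6,12) fires=1
i=6 t=17 v=3: → [12,18); WM=13
i=7 t=4 v=7: DROP (t<13-3); WM=13
i=8 t=10 v=8: → [6,12); WM=14
i=9 t=19 v=5: → [18,24); WM=14
i=10 t=23 v=8: → [18,24); WM=14
i=11 t=11 v=4: → [6,12); WM=20; [12,18) fires=3
i=12 t=26 v=5: → [24,30); WM=20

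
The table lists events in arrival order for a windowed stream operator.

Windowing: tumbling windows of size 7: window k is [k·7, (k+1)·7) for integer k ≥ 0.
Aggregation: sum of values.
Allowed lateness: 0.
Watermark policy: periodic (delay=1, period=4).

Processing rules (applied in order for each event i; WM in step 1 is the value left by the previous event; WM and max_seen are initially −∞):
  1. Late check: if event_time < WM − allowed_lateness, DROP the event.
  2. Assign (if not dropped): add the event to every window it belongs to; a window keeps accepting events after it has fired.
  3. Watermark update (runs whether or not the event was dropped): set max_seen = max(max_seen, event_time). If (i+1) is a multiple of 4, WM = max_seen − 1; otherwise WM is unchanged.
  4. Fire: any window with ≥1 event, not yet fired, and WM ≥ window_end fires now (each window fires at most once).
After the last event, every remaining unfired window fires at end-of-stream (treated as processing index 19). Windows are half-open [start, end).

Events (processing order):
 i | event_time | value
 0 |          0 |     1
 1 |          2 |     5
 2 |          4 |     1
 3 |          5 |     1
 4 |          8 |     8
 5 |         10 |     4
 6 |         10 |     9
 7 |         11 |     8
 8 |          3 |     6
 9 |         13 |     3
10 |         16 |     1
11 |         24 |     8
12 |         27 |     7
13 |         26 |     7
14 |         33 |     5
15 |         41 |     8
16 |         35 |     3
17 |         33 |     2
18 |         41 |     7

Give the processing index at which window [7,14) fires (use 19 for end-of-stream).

i=0 t=0 v=1: → [0,7); WM=−∞
i=1 t=2 v=5: → [0,7); WM=−∞
i=2 t=4 v=1: → [0,7); WM=−∞
i=3 t=5 v=1: → [0,7); WM=4
i=4 t=8 v=8: → [7,14); WM=4
i=5 t=10 v=4: → [7,14); WM=4
i=6 t=10 v=9: → [7,14); WM=4
i=7 t=11 v=8: → [7,14); WM=10; [0,7) fires=8
i=8 t=3 v=6: DROP (t<10-0); WM=10
i=9 t=13 v=3: → [7,14); WM=10
i=10 t=16 v=1: → [14,21); WM=10
i=11 t=24 v=8: → [21,28); WM=23; [7,14) fires=32 [14,21) fires=1
i=12 t=27 v=7: → [21,28); WM=23
i=13 t=26 v=7: → [21,28); WM=23
i=14 t=33 v=5: → [28,35); WM=23
i=15 t=41 v=8: → [35,42); WM=40; [21,28) fires=22 [28,35) fires=5
i=16 t=35 v=3: DROP (t<40-0); WM=40
i=17 t=33 v=2: DROP (t<40-0); WM=40
i=18 t=41 v=7: → [35,42); WM=40

11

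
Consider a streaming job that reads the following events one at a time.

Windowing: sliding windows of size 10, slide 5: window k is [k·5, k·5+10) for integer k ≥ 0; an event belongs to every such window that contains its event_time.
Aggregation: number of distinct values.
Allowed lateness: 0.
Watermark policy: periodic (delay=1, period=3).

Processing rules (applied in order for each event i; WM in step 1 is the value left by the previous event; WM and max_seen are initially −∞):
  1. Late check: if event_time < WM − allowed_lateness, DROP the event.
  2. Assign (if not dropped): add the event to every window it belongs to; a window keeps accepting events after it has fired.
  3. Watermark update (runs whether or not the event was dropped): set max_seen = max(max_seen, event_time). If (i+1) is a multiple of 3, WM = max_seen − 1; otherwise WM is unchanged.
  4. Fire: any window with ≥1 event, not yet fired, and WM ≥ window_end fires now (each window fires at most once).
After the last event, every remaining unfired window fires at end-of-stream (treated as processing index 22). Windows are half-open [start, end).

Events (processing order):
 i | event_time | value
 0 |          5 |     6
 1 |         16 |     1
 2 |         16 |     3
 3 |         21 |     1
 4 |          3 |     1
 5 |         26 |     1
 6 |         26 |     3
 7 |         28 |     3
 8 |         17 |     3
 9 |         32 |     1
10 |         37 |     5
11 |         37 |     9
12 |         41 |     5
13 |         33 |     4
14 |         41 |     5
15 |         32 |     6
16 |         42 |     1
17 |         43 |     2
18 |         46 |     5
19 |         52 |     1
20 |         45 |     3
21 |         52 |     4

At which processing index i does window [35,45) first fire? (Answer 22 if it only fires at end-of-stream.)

i=0 t=5 v=6: → [5,15),[0,10); WM=−∞
i=1 t=16 v=1: → [15,25),[10,20); WM=−∞
i=2 t=16 v=3: → [15,25),[10,20); WM=15; [0,10) fires=1 [5,15) fires=1
i=3 t=21 v=1: → [20,30),[15,25); WM=15
i=4 t=3 v=1: DROP (t<15-0); WM=15
i=5 t=26 v=1: → [25,35),[20,30); WM=25; [10,20) fires=2 [15,25) fires=2
i=6 t=26 v=3: → [25,35),[20,30); WM=25
i=7 t=28 v=3: → [25,35),[20,30); WM=25
i=8 t=17 v=3: DROP (t<25-0); WM=27
i=9 t=32 v=1: → [30,40),[25,35); WM=27
i=10 t=37 v=5: → [35,45),[30,40); WM=27
i=11 t=37 v=9: → [35,45),[30,40); WM=36; [20,30) fires=2 [25,35) fires=2
i=12 t=41 v=5: → [40,50),[35,45); WM=36
i=13 t=33 v=4: DROP (t<36-0); WM=36
i=14 t=41 v=5: → [40,50),[35,45); WM=40; [30,40) fires=3
i=15 t=32 v=6: DROP (t<40-0); WM=40
i=16 t=42 v=1: → [40,50),[35,45); WM=40
i=17 t=43 v=2: → [40,50),[35,45); WM=42
i=18 t=46 v=5: → [45,55),[40,50); WM=42
i=19 t=52 v=1: → [50,60),[45,55); WM=42
i=20 t=45 v=3: → [45,55),[40,50); WM=51; [35,45) fires=4 [40,50) fires=4
i=21 t=52 v=4: → [50,60),[45,55); WM=51

20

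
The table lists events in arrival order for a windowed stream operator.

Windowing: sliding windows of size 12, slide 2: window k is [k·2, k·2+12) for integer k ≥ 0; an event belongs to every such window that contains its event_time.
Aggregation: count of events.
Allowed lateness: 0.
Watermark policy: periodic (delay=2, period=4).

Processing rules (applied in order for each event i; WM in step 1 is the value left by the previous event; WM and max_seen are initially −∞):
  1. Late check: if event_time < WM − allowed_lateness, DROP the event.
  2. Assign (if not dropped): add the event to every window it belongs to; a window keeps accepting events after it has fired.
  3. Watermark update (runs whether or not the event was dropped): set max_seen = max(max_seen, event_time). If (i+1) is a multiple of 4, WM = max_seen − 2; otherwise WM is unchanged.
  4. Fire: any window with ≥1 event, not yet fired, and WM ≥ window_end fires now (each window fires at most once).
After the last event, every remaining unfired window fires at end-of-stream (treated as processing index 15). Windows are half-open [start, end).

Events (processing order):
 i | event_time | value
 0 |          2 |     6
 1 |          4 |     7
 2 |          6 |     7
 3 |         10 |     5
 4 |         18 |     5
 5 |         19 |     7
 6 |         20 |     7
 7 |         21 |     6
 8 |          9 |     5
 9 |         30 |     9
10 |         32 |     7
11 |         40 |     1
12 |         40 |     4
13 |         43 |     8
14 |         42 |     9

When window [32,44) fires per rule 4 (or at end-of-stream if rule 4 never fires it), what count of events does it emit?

5

i=0 t=2 v=6: → [2,14),[0,12); WM=−∞
i=1 t=4 v=7: → [4,16),[2,14),[0,12); WM=−∞
i=2 t=6 v=7: → [6,18),[4,16),[2,14),[0,12); WM=−∞
i=3 t=10 v=5: → [10,22),[8,20),[6,18),[4,16),[2,14),[0,12); WM=8
i=4 t=18 v=5: → [18,30),[16,28),[14,26),[12,24),[10,22),[8,20); WM=8
i=5 t=19 v=7: → [18,30),[16,28),[14,26),[12,24),[10,22),[8,20); WM=8
i=6 t=20 v=7: → [20,32),[18,30),[16,28),[14,26),[12,24),[10,22); WM=8
i=7 t=21 v=6: → [20,32),[18,30),[16,28),[14,26),[12,24),[10,22); WM=19; [0,12) fires=4 [2,14) fires=4 [4,16) fires=3 [6,18) fires=2
i=8 t=9 v=5: DROP (t<19-0); WM=19
i=9 t=30 v=9: → [30,42),[28,40),[26,38),[24,36),[22,34),[20,32); WM=19
i=10 t=32 v=7: → [32,44),[30,42),[28,40),[26,38),[24,36),[22,34); WM=19
i=11 t=40 v=1: → [40,52),[38,50),[36,48),[34,46),[32,44),[30,42); WM=38; [8,20) fires=3 [10,22) fires=5 [12,24) fires=4 [14,26) fires=4 [16,28) fires=4 [18,30) fires=4 [20,32) fires=3 [22,34) fires=2 [24,36) fires=2 [26,38) fires=2
i=12 t=40 v=4: → [40,52),[38,50),[36,48),[34,46),[32,44),[30,42); WM=38
i=13 t=43 v=8: → [42,54),[40,52),[38,50),[36,48),[34,46),[32,44); WM=38
i=14 t=42 v=9: → [42,54),[40,52),[38,50),[36,48),[34,46),[32,44); WM=38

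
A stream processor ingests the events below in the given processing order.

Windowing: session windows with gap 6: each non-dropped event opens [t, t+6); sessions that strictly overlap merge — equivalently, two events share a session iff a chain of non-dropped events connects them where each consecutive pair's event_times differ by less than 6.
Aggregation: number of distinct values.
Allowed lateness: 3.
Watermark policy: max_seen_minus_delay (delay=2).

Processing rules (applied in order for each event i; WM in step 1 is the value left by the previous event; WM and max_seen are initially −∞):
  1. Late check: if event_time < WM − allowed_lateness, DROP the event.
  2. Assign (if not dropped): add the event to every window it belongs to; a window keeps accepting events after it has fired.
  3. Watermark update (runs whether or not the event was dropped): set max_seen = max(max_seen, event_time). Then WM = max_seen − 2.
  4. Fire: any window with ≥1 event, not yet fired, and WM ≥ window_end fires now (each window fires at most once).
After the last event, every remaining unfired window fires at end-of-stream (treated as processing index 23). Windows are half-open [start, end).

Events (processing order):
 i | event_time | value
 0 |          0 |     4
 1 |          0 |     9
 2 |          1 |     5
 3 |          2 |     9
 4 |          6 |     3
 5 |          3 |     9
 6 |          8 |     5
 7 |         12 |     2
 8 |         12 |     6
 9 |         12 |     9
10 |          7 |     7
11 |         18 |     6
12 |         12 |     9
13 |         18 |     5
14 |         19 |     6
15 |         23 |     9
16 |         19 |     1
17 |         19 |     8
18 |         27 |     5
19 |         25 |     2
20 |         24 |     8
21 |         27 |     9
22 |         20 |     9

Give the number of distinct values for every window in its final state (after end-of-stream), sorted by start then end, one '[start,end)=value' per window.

[0,18)=7 [18,33)=6

i=0 t=0 v=4: → [0,6); WM=-2
i=1 t=0 v=9: → [0,6); WM=-2
i=2 t=1 v=5: → [0,7); WM=-1
i=3 t=2 v=9: → [0,8); WM=0
i=4 t=6 v=3: → [0,12); WM=4
i=5 t=3 v=9: → [0,12); WM=4
i=6 t=8 v=5: → [0,14); WM=6
i=7 t=12 v=2: → [0,18); WM=10
i=8 t=12 v=6: → [0,18); WM=10
i=9 t=12 v=9: → [0,18); WM=10
i=10 t=7 v=7: → [0,18); WM=10
i=11 t=18 v=6: → [18,24); WM=16
i=12 t=12 v=9: DROP (t<16-3); WM=16
i=13 t=18 v=5: → [18,24); WM=16
i=14 t=19 v=6: → [18,25); WM=17
i=15 t=23 v=9: → [18,29); WM=21
i=16 t=19 v=1: → [18,29); WM=21
i=17 t=19 v=8: → [18,29); WM=21
i=18 t=27 v=5: → [18,33); WM=25
i=19 t=25 v=2: → [18,33); WM=25
i=20 t=24 v=8: → [18,33); WM=25
i=21 t=27 v=9: → [18,33); WM=25
i=22 t=20 v=9: DROP (t<25-3); WM=25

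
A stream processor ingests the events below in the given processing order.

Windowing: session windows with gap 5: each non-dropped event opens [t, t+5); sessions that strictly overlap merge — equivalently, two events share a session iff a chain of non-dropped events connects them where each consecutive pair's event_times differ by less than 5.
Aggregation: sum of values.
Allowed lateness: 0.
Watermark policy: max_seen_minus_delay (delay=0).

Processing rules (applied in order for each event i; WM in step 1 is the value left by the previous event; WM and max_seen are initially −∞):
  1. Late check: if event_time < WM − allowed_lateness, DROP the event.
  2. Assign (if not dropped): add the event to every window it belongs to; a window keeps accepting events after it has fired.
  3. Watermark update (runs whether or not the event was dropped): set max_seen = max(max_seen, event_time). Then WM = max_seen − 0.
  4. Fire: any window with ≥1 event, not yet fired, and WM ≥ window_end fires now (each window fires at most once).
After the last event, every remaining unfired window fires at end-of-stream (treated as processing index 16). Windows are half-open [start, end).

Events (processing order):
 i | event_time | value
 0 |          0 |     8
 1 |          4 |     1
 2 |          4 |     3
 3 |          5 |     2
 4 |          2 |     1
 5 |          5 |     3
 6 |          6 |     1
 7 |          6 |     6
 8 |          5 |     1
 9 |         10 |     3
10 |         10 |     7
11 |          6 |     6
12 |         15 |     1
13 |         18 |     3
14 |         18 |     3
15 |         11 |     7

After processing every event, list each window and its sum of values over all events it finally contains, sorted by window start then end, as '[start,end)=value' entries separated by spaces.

i=0 t=0 v=8: → [0,5); WM=0
i=1 t=4 v=1: → [0,9); WM=4
i=2 t=4 v=3: → [0,9); WM=4
i=3 t=5 v=2: → [0,10); WM=5
i=4 t=2 v=1: DROP (t<5-0); WM=5
i=5 t=5 v=3: → [0,10); WM=5
i=6 t=6 v=1: → [0,11); WM=6
i=7 t=6 v=6: → [0,11); WM=6
i=8 t=5 v=1: DROP (t<6-0); WM=6
i=9 t=10 v=3: → [0,15); WM=10
i=10 t=10 v=7: → [0,15); WM=10
i=11 t=6 v=6: DROP (t<10-0); WM=10
i=12 t=15 v=1: → [15,20); WM=15
i=13 t=18 v=3: → [15,23); WM=18
i=14 t=18 v=3: → [15,23); WM=18
i=15 t=11 v=7: DROP (t<18-0); WM=18

[0,15)=34 [15,23)=7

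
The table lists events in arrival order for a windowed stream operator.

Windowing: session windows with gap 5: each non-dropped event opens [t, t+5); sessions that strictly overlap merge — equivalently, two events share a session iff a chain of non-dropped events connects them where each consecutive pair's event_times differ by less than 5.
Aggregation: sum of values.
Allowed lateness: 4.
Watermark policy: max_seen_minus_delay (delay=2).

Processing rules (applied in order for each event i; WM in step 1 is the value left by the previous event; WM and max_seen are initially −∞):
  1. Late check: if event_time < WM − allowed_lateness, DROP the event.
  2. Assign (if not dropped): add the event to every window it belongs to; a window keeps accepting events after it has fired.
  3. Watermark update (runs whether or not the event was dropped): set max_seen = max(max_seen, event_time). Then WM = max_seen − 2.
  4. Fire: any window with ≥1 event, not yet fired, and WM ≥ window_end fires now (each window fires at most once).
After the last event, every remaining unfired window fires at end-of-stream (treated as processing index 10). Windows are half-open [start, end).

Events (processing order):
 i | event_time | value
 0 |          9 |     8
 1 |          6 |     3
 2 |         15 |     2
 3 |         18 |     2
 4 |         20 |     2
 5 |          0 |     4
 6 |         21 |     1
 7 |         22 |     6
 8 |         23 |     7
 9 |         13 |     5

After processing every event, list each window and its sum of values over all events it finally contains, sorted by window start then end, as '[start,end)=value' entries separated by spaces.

i=0 t=9 v=8: → [9,14); WM=7
i=1 t=6 v=3: → [6,14); WM=7
i=2 t=15 v=2: → [15,20); WM=13
i=3 t=18 v=2: → [15,23); WM=16
i=4 t=20 v=2: → [15,25); WM=18
i=5 t=0 v=4: DROP (t<18-4); WM=18
i=6 t=21 v=1: → [15,26); WM=19
i=7 t=22 v=6: → [15,27); WM=20
i=8 t=23 v=7: → [15,28); WM=21
i=9 t=13 v=5: DROP (t<21-4); WM=21

[6,14)=11 [15,28)=20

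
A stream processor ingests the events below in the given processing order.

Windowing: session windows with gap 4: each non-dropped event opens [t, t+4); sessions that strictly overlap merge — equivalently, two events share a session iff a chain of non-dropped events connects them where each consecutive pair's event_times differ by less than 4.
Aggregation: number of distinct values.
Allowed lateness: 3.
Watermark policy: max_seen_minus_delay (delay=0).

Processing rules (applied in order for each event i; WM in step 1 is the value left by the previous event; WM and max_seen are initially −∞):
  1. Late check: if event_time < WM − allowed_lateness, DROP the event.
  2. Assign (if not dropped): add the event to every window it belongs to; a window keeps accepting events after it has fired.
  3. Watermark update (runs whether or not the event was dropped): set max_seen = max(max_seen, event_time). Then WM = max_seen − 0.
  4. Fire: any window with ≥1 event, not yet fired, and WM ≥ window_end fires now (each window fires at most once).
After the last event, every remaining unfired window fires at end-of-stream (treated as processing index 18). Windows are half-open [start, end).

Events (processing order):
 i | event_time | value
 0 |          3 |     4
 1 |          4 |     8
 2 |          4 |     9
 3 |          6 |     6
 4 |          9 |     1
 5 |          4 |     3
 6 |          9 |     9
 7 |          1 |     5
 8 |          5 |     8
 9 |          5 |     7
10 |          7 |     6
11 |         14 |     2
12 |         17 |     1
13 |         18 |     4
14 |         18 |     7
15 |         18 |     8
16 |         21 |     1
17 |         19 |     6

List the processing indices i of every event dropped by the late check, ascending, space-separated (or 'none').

i=0 t=3 v=4: → [3,7); WM=3
i=1 t=4 v=8: → [3,8); WM=4
i=2 t=4 v=9: → [3,8); WM=4
i=3 t=6 v=6: → [3,10); WM=6
i=4 t=9 v=1: → [3,13); WM=9
i=5 t=4 v=3: DROP (t<9-3); WM=9
i=6 t=9 v=9: → [3,13); WM=9
i=7 t=1 v=5: DROP (t<9-3); WM=9
i=8 t=5 v=8: DROP (t<9-3); WM=9
i=9 t=5 v=7: DROP (t<9-3); WM=9
i=10 t=7 v=6: → [3,13); WM=9
i=11 t=14 v=2: → [14,18); WM=14
i=12 t=17 v=1: → [14,21); WM=17
i=13 t=18 v=4: → [14,22); WM=18
i=14 t=18 v=7: → [14,22); WM=18
i=15 t=18 v=8: → [14,22); WM=18
i=16 t=21 v=1: → [14,25); WM=21
i=17 t=19 v=6: → [14,25); WM=21

5 7 8 9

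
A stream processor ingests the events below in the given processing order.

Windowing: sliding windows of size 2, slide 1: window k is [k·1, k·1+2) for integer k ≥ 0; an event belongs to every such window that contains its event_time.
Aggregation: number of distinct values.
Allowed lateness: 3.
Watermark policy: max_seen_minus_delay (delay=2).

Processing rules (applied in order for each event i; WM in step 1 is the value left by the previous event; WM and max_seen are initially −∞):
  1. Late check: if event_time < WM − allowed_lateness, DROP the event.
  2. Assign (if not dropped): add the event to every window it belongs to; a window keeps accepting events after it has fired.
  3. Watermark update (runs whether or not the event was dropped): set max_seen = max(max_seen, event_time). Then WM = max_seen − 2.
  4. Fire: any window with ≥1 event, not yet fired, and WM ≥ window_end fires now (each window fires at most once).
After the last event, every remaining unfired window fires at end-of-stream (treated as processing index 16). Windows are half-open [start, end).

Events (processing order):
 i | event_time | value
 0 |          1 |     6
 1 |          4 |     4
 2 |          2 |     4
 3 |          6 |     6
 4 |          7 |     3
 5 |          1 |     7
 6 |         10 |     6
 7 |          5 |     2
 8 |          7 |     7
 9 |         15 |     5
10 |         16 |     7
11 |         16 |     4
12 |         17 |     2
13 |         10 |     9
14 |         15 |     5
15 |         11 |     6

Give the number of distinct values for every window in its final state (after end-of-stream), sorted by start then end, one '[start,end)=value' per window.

i=0 t=1 v=6: → [1,3),[0,2); WM=-1
i=1 t=4 v=4: → [4,6),[3,5); WM=2; [0,2) fires=1
i=2 t=2 v=4: → [2,4),[1,3); WM=2
i=3 t=6 v=6: → [6,8),[5,7); WM=4; [1,3) fires=2 [2,4) fires=1
i=4 t=7 v=3: → [7,9),[6,8); WM=5; [3,5) fires=1
i=5 t=1 v=7: DROP (t<5-3); WM=5
i=6 t=10 v=6: → [10,12),[9,11); WM=8; [4,6) fires=1 [5,7) fires=1 [6,8) fires=2
i=7 t=5 v=2: → [5,7),[4,6); WM=8
i=8 t=7 v=7: → [7,9),[6,8); WM=8
i=9 t=15 v=5: → [15,17),[14,16); WM=13; [7,9) fires=2 [9,11) fires=1 [10,12) fires=1
i=10 t=16 v=7: → [16,18),[15,17); WM=14
i=11 t=16 v=4: → [16,18),[15,17); WM=14
i=12 t=17 v=2: → [17,19),[16,18); WM=15
i=13 t=10 v=9: DROP (t<15-3); WM=15
i=14 t=15 v=5: → [15,17),[14,16); WM=15
i=15 t=11 v=6: DROP (t<15-3); WM=15

[0,2)=1 [1,3)=2 [2,4)=1 [3,5)=1 [4,6)=2 [5,7)=2 [6,8)=3 [7,9)=2 [9,11)=1 [10,12)=1 [14,16)=1 [15,17)=3 [16,18)=3 [17,19)=1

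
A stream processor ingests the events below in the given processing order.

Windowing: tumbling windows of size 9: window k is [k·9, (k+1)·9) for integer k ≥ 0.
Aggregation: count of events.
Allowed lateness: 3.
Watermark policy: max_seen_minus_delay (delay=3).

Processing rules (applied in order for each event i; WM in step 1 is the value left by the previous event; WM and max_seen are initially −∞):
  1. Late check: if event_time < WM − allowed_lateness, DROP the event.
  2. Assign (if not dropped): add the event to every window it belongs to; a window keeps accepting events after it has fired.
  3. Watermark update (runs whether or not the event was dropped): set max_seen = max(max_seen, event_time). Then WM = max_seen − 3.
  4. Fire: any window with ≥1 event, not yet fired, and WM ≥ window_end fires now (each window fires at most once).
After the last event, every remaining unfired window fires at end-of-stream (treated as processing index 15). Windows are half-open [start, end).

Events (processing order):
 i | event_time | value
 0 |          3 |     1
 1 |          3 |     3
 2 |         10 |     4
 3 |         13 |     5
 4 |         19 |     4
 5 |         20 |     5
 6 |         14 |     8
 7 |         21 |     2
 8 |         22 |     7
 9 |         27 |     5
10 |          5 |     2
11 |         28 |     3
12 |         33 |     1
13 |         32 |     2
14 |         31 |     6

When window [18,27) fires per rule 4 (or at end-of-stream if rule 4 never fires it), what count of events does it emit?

i=0 t=3 v=1: → [0,9); WM=0
i=1 t=3 v=3: → [0,9); WM=0
i=2 t=10 v=4: → [9,18); WM=7
i=3 t=13 v=5: → [9,18); WM=10; [0,9) fires=2
i=4 t=19 v=4: → [18,27); WM=16
i=5 t=20 v=5: → [18,27); WM=17
i=6 t=14 v=8: → [9,18); WM=17
i=7 t=21 v=2: → [18,27); WM=18; [9,18) fires=3
i=8 t=22 v=7: → [18,27); WM=19
i=9 t=27 v=5: → [27,36); WM=24
i=10 t=5 v=2: DROP (t<24-3); WM=24
i=11 t=28 v=3: → [27,36); WM=25
i=12 t=33 v=1: → [27,36); WM=30; [18,27) fires=4
i=13 t=32 v=2: → [27,36); WM=30
i=14 t=31 v=6: → [27,36); WM=30

4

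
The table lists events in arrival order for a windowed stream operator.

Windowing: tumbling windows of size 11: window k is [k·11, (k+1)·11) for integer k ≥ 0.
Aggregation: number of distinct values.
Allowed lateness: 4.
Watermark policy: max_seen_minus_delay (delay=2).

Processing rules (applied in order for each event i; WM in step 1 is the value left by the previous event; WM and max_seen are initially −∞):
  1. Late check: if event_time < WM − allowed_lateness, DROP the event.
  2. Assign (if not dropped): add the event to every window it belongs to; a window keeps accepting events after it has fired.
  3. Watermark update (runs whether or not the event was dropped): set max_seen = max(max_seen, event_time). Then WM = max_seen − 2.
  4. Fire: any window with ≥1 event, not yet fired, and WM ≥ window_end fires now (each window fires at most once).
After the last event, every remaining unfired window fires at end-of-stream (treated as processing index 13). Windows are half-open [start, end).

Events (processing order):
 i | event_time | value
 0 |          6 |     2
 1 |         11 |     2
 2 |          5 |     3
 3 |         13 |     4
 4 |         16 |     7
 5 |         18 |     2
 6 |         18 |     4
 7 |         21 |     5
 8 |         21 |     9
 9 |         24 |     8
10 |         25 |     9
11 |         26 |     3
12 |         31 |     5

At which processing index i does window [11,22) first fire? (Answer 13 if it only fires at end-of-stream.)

9

i=0 t=6 v=2: → [0,11); WM=4
i=1 t=11 v=2: → [11,22); WM=9
i=2 t=5 v=3: → [0,11); WM=9
i=3 t=13 v=4: → [11,22); WM=11; [0,11) fires=2
i=4 t=16 v=7: → [11,22); WM=14
i=5 t=18 v=2: → [11,22); WM=16
i=6 t=18 v=4: → [11,22); WM=16
i=7 t=21 v=5: → [11,22); WM=19
i=8 t=21 v=9: → [11,22); WM=19
i=9 t=24 v=8: → [22,33); WM=22; [11,22) fires=5
i=10 t=25 v=9: → [22,33); WM=23
i=11 t=26 v=3: → [22,33); WM=24
i=12 t=31 v=5: → [22,33); WM=29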